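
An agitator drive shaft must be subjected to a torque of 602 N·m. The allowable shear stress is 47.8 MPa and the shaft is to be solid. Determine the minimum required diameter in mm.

40.0 mm

For a solid shaft τ_max = 16T/(πd³), so d = (16T/(π τ_allow))^(1/3) = (16·602.0/(π·4.78×10^7))^(1/3) = 0.04003 m.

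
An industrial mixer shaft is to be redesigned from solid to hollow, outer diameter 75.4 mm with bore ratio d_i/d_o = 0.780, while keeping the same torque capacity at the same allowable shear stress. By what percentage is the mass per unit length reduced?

46.7 %

Equal τ_max and T ⇒ the solid shaft needs d_s³ = d_o³(1−k⁴), so d_s = 75.4·(1−0.780⁴)^(1/3) = 64.63 mm.
Area ratio A_h/A_s = d_o²(1−k²)/d_s² = (1−k²)/(1−k⁴)^(2/3) = 0.5329.
Mass saving = 1 − 0.5329 = 46.7 %.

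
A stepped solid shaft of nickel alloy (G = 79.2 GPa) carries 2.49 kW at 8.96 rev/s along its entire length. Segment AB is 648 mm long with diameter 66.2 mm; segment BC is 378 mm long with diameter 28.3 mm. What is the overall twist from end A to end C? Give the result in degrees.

0.203°

ω = 2π·8.96 = 56.30 rad/s, so T = P/ω = 2.49×10³ / 56.30 = 44.23 N·m.
J_AB = π(0.0662)⁴/32 = 1.89×10^-6 m⁴; J_BC = π(0.0283)⁴/32 = 6.30×10^-8 m⁴.
θ = (T/G)·Σ L_i/J_i = (44.23/79.2×10⁹)·(0.648/1.89×10^-6 + 0.378/6.30×10^-8) = 3.544×10^-3 rad.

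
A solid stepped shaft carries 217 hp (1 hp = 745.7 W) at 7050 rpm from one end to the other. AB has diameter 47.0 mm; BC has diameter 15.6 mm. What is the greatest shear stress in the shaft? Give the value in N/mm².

ω = 2π·7050/60 = 738.3 rad/s, so T = P/ω = 217×745.7 / 738.3 = 219.2 N·m.
Under the same torque, τ_max = 16T/(πd³) is largest where d is smallest — segment BC (d = 15.6 mm).
τ_max = 16·219.2/(π·(0.0156)³) = 2.940×10^8 Pa.

294 N/mm²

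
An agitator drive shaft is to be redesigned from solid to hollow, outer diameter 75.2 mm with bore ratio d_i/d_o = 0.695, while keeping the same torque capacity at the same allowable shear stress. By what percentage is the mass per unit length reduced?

38.3 %

Equal τ_max and T ⇒ the solid shaft needs d_s³ = d_o³(1−k⁴), so d_s = 75.2·(1−0.695⁴)^(1/3) = 68.83 mm.
Area ratio A_h/A_s = d_o²(1−k²)/d_s² = (1−k²)/(1−k⁴)^(2/3) = 0.6172.
Mass saving = 1 − 0.6172 = 38.3 %.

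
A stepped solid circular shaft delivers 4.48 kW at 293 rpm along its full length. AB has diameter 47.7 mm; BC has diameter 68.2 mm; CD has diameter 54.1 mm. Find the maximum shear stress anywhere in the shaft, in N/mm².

6.85 N/mm²

ω = 2π·293/60 = 30.68 rad/s, so T = P/ω = 4.48×10³ / 30.68 = 146.0 N·m.
Under the same torque, τ_max = 16T/(πd³) is largest where d is smallest — segment AB (d = 47.7 mm).
τ_max = 16·146.0/(π·(0.0477)³) = 6.852×10^6 Pa.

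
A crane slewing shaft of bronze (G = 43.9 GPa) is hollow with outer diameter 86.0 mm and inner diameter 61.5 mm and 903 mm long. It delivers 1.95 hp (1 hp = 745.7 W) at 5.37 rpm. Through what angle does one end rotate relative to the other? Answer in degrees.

0.768°

ω = 2π·5.37/60 = 0.5623 rad/s, so T = P/ω = 1.95×745.7 / 0.5623 = 2586 N·m.
J = π(d_o⁴ − d_i⁴)/32 = π(0.0860⁴ − 0.0615⁴)/32 = 3.966×10^-6 m⁴.
θ = T·L/(G·J) = 2586 × 0.903 / (43.9×10⁹ × 3.966×10^-6) = 0.01341 rad.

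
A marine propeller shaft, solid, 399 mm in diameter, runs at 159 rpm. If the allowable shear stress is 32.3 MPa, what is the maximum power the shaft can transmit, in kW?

J = πd⁴/32 = π(0.399)⁴/32 = 2.488×10^-3 m⁴.
T_max = τ_allow·J/r = 3.23×10^7 × 2.488×10^-3 / 0.200 = 402900 N·m.
ω = 2π·159/60 = 16.65 rad/s, so P_max = T_max·ω = 6.708×10^6 W.

6710 kW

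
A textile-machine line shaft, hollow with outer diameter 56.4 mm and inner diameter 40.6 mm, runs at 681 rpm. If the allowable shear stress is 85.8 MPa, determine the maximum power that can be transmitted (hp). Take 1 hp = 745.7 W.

211 hp

J = π(d_o⁴ − d_i⁴)/32 = π(0.0564⁴ − 0.0406⁴)/32 = 7.266×10^-7 m⁴.
T_max = τ_allow·J/r = 8.58×10^7 × 7.266×10^-7 / 0.0282 = 2211 N·m.
ω = 2π·681/60 = 71.31 rad/s, so P_max = T_max·ω = 1.577×10^5 W.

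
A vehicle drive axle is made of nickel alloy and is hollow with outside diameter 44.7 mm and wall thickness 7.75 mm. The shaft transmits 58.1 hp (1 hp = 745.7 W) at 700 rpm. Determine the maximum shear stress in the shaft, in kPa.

ω = 2π·700/60 = 73.30 rad/s, so T = P/ω = 58.1×745.7 / 73.30 = 591.0 N·m.
J = π(d_o⁴ − d_i⁴)/32 = π(0.0447⁴ − 0.0292⁴)/32 = 3.206×10^-7 m⁴.
τ_max = T·r/J = 591.0 × 0.0224 / 3.206×10^-7 = 4.121×10^7 Pa.

41200 kPa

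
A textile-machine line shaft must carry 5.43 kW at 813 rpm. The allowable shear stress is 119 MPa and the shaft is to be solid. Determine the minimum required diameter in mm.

14.0 mm

ω = 2π·813/60 = 85.14 rad/s, so T = P/ω = 5.43×10³ / 85.14 = 63.78 N·m.
For a solid shaft τ_max = 16T/(πd³), so d = (16T/(π τ_allow))^(1/3) = (16·63.78/(π·1.19×10^8))^(1/3) = 0.01398 m.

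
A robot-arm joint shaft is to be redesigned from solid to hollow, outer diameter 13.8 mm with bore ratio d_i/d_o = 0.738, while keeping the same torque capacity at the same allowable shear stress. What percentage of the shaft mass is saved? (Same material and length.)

Equal τ_max and T ⇒ the solid shaft needs d_s³ = d_o³(1−k⁴), so d_s = 13.8·(1−0.738⁴)^(1/3) = 12.27 mm.
Area ratio A_h/A_s = d_o²(1−k²)/d_s² = (1−k²)/(1−k⁴)^(2/3) = 0.5757.
Mass saving = 1 − 0.5757 = 42.4 %.

42.4 %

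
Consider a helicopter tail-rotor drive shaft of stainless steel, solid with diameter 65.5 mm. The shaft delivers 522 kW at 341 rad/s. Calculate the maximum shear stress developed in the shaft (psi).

ω = 341 rad/s, so T = P/ω = 522×10³ / 341.0 = 1531 N·m.
J = πd⁴/32 = π(0.0655)⁴/32 = 1.807×10^-6 m⁴.
τ_max = T·r/J = 1531 × 0.0328 / 1.807×10^-6 = 2.774×10^7 Pa.

4020 psi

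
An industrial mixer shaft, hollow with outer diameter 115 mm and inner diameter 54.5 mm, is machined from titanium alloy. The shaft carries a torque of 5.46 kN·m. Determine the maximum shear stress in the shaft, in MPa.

19.3 MPa

J = π(d_o⁴ − d_i⁴)/32 = π(0.115⁴ − 0.0545⁴)/32 = 1.630×10^-5 m⁴.
τ_max = T·r/J = 5460 × 0.0575 / 1.630×10^-5 = 1.926×10^7 Pa.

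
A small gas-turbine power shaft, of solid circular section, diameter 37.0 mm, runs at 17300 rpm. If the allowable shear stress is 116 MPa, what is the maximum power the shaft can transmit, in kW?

2090 kW

J = πd⁴/32 = π(0.0370)⁴/32 = 1.840×10^-7 m⁴.
T_max = τ_allow·J/r = 1.16×10^8 × 1.840×10^-7 / 0.0185 = 1154 N·m.
ω = 2π·17300/60 = 1812 rad/s, so P_max = T_max·ω = 2.090×10^6 W.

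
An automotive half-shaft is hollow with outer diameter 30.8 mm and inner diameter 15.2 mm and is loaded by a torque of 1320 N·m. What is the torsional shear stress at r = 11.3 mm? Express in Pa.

1.79e8 Pa

J = π(d_o⁴ − d_i⁴)/32 = π(0.0308⁴ − 0.0152⁴)/32 = 8.311×10^-8 m⁴.
Shear stress varies linearly with radius: τ = T·r/J = 1320 × 0.0113 / 8.311×10^-8 = 1.795×10^8 Pa.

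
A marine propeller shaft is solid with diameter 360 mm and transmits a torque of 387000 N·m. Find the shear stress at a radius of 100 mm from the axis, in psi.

J = πd⁴/32 = π(0.360)⁴/32 = 1.649×10^-3 m⁴.
Shear stress varies linearly with radius: τ = T·r/J = 387000 × 0.100 / 1.649×10^-3 = 2.347×10^7 Pa.

3400 psi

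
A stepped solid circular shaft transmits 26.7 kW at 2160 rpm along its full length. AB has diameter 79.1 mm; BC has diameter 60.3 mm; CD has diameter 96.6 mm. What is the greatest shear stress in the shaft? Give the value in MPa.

ω = 2π·2160/60 = 226.2 rad/s, so T = P/ω = 26.7×10³ / 226.2 = 118.0 N·m.
Under the same torque, τ_max = 16T/(πd³) is largest where d is smallest — segment BC (d = 60.3 mm).
τ_max = 16·118.0/(π·(0.0603)³) = 2.742×10^6 Pa.

2.74 MPa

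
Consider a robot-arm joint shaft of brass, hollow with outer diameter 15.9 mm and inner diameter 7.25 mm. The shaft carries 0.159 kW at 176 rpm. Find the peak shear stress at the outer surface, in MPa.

11.4 MPa

ω = 2π·176/60 = 18.43 rad/s, so T = P/ω = 0.159×10³ / 18.43 = 8.627 N·m.
J = π(d_o⁴ − d_i⁴)/32 = π(0.0159⁴ − 0.00725⁴)/32 = 6.003×10^-9 m⁴.
τ_max = T·r/J = 8.627 × 0.00795 / 6.003×10^-9 = 1.142×10^7 Pa.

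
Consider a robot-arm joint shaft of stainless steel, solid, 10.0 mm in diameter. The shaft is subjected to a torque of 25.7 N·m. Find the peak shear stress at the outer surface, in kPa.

131000 kPa

J = πd⁴/32 = π(0.0100)⁴/32 = 9.817×10^-10 m⁴.
τ_max = T·r/J = 25.70 × 0.00500 / 9.817×10^-10 = 1.309×10^8 Pa.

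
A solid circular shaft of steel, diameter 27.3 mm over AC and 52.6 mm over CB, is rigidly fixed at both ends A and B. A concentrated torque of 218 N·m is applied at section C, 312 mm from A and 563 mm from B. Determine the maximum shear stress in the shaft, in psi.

978 psi

Compatibility: T_A·a/J_AC = T_B·b/J_CB with T_A + T_B = T₀.
J_AC = 5.45×10^-8 m⁴, J_CB = 7.52×10^-7 m⁴, so T_A = T₀·(J_AC/a)/((J_AC/a)+(J_CB/b)) = 25.24 N·m, T_B = 192.8 N·m.
τ in each portion: τ_AC = 6.32×10^6 Pa, τ_CB = 6.75×10^6 Pa; maximum is in CB.
τ_max = T_CB·r/J = 192.8·0.0263/7.52×10^-7 = 6.746×10^6 Pa.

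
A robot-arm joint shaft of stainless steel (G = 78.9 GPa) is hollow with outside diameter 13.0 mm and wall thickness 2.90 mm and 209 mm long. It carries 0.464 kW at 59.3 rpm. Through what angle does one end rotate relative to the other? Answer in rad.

0.0779 rad

ω = 2π·59.3/60 = 6.210 rad/s, so T = P/ω = 0.464×10³ / 6.210 = 74.72 N·m.
J = π(d_o⁴ − d_i⁴)/32 = π(0.0130⁴ − 0.00720⁴)/32 = 2.540×10^-9 m⁴.
θ = T·L/(G·J) = 74.72 × 0.209 / (78.9×10⁹ × 2.540×10^-9) = 0.07792 rad.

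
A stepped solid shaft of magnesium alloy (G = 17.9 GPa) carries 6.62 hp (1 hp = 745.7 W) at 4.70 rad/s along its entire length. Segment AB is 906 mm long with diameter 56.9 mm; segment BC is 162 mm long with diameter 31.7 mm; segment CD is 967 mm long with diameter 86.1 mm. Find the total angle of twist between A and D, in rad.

ω = 4.70 rad/s, so T = P/ω = 6.62×745.7 / 4.700 = 1050 N·m.
J_AB = π(0.0569)⁴/32 = 1.03×10^-6 m⁴; J_BC = π(0.0317)⁴/32 = 9.91×10^-8 m⁴; J_CD = π(0.0861)⁴/32 = 5.40×10^-6 m⁴.
θ = (T/G)·Σ L_i/J_i = (1050/17.9×10⁹)·(0.906/1.03×10^-6 + 0.162/9.91×10^-8 + 0.967/5.40×10^-6) = 0.1581 rad.

0.158 rad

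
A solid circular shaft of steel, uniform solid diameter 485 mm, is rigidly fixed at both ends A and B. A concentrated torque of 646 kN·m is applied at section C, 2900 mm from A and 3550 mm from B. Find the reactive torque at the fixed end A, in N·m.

356000 N·m

With uniform GJ and both ends fixed, compatibility θ_AC = θ_CB gives T_A·a = T_B·b, together with T_A + T_B = T₀.
T_A = T₀·b/(a+b) = 646000·3550/6450 = 355600 N·m; T_B = 290400 N·m.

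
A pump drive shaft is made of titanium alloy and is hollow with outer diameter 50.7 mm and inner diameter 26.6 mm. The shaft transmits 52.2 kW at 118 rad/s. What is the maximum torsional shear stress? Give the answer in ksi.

2.71 ksi

ω = 118 rad/s, so T = P/ω = 52.2×10³ / 118.0 = 442.4 N·m.
J = π(d_o⁴ − d_i⁴)/32 = π(0.0507⁴ − 0.0266⁴)/32 = 5.995×10^-7 m⁴.
τ_max = T·r/J = 442.4 × 0.0254 / 5.995×10^-7 = 1.870×10^7 Pa.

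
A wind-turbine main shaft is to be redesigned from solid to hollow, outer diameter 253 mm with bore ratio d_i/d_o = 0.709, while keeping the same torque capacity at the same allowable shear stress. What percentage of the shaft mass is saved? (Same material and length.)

39.6 %

Equal τ_max and T ⇒ the solid shaft needs d_s³ = d_o³(1−k⁴), so d_s = 253·(1−0.709⁴)^(1/3) = 229.6 mm.
Area ratio A_h/A_s = d_o²(1−k²)/d_s² = (1−k²)/(1−k⁴)^(2/3) = 0.6039.
Mass saving = 1 − 0.6039 = 39.6 %.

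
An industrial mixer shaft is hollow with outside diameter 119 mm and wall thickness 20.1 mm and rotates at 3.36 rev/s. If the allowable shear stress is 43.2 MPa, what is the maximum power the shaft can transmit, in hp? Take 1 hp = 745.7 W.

J = π(d_o⁴ − d_i⁴)/32 = π(0.119⁴ − 0.0788⁴)/32 = 1.590×10^-5 m⁴.
T_max = τ_allow·J/r = 4.32×10^7 × 1.590×10^-5 / 0.0595 = 11550 N·m.
ω = 2π·3.36 = 21.11 rad/s, so P_max = T_max·ω = 2.437×10^5 W.

327 hp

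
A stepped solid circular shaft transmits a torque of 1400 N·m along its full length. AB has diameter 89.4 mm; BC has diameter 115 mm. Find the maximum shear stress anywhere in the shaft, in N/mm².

9.98 N/mm²

Under the same torque, τ_max = 16T/(πd³) is largest where d is smallest — segment AB (d = 89.4 mm).
τ_max = 16·1400/(π·(0.0894)³) = 9.979×10^6 Pa.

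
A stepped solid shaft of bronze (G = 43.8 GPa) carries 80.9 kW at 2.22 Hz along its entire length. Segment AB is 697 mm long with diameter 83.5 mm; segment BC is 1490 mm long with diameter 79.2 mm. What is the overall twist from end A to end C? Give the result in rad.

ω = 2π·2.22 = 13.95 rad/s, so T = P/ω = 80.9×10³ / 13.95 = 5800 N·m.
J_AB = π(0.0835)⁴/32 = 4.77×10^-6 m⁴; J_BC = π(0.0792)⁴/32 = 3.86×10^-6 m⁴.
θ = (T/G)·Σ L_i/J_i = (5800/43.8×10⁹)·(0.697/4.77×10^-6 + 1.49/3.86×10^-6) = 0.07042 rad.

0.0704 rad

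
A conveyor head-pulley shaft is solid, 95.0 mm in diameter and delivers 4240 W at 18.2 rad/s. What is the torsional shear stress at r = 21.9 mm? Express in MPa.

ω = 18.2 rad/s, so T = P/ω = 4240 / 18.20 = 233.0 N·m.
J = πd⁴/32 = π(0.0950)⁴/32 = 7.996×10^-6 m⁴.
Shear stress varies linearly with radius: τ = T·r/J = 233.0 × 0.0219 / 7.996×10^-6 = 6.380×10^5 Pa.

0.638 MPa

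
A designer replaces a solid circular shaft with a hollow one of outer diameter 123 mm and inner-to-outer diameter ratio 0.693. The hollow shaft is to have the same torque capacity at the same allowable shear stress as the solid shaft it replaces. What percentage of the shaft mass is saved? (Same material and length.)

38.1 %

Equal τ_max and T ⇒ the solid shaft needs d_s³ = d_o³(1−k⁴), so d_s = 123·(1−0.693⁴)^(1/3) = 112.7 mm.
Area ratio A_h/A_s = d_o²(1−k²)/d_s² = (1−k²)/(1−k⁴)^(2/3) = 0.6190.
Mass saving = 1 − 0.6190 = 38.1 %.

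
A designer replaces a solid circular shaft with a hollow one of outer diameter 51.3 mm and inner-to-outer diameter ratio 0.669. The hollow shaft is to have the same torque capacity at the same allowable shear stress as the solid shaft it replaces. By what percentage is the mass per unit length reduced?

35.9 %

Equal τ_max and T ⇒ the solid shaft needs d_s³ = d_o³(1−k⁴), so d_s = 51.3·(1−0.669⁴)^(1/3) = 47.62 mm.
Area ratio A_h/A_s = d_o²(1−k²)/d_s² = (1−k²)/(1−k⁴)^(2/3) = 0.6412.
Mass saving = 1 − 0.6412 = 35.9 %.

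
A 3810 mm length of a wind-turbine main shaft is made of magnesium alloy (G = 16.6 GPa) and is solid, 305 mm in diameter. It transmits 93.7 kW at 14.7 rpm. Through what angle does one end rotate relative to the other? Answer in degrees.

ω = 2π·14.7/60 = 1.539 rad/s, so T = P/ω = 93.7×10³ / 1.539 = 60870 N·m.
J = πd⁴/32 = π(0.305)⁴/32 = 8.496×10^-4 m⁴.
θ = T·L/(G·J) = 60870 × 3.81 / (16.6×10⁹ × 8.496×10^-4) = 0.01644 rad.

0.942°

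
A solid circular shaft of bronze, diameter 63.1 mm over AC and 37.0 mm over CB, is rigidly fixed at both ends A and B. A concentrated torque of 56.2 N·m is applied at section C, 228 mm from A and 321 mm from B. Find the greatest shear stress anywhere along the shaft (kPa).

Compatibility: T_A·a/J_AC = T_B·b/J_CB with T_A + T_B = T₀.
J_AC = 1.56×10^-6 m⁴, J_CB = 1.84×10^-7 m⁴, so T_A = T₀·(J_AC/a)/((J_AC/a)+(J_CB/b)) = 51.85 N·m, T_B = 4.354 N·m.
τ in each portion: τ_AC = 1.05×10^6 Pa, τ_CB = 4.38×10^5 Pa; maximum is in AC.
τ_max = T_AC·r/J = 51.85·0.0316/1.56×10^-6 = 1.051×10^6 Pa.

1050 kPa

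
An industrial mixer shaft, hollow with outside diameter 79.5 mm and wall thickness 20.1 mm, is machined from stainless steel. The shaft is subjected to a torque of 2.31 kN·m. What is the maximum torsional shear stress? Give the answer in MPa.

24.9 MPa

J = π(d_o⁴ − d_i⁴)/32 = π(0.0795⁴ − 0.0393⁴)/32 = 3.687×10^-6 m⁴.
τ_max = T·r/J = 2310 × 0.0398 / 3.687×10^-6 = 2.490×10^7 Pa.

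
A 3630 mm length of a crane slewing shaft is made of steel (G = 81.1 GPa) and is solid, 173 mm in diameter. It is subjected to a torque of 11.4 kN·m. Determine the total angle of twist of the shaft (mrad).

J = πd⁴/32 = π(0.173)⁴/32 = 8.794×10^-5 m⁴.
θ = T·L/(G·J) = 11400 × 3.63 / (81.1×10⁹ × 8.794×10^-5) = 5.802×10^-3 rad.

5.80 mrad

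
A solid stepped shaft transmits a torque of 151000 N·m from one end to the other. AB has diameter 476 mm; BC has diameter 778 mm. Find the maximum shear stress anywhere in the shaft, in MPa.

7.13 MPa

Under the same torque, τ_max = 16T/(πd³) is largest where d is smallest — segment AB (d = 476 mm).
τ_max = 16·151000/(π·(0.476)³) = 7.131×10^6 Pa.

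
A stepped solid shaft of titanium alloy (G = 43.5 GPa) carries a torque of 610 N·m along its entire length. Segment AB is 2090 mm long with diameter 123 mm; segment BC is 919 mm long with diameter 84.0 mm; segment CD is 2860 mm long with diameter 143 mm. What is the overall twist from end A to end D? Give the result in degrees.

0.282°

J_AB = π(0.123)⁴/32 = 2.25×10^-5 m⁴; J_BC = π(0.0840)⁴/32 = 4.89×10^-6 m⁴; J_CD = π(0.143)⁴/32 = 4.11×10^-5 m⁴.
θ = (T/G)·Σ L_i/J_i = (610.0/43.5×10⁹)·(2.09/2.25×10^-5 + 0.919/4.89×10^-6 + 2.86/4.11×10^-5) = 4.918×10^-3 rad.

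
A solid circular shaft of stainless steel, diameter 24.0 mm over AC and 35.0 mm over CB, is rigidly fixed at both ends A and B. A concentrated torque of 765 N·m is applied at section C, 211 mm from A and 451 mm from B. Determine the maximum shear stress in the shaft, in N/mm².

Compatibility: T_A·a/J_AC = T_B·b/J_CB with T_A + T_B = T₀.
J_AC = 3.26×10^-8 m⁴, J_CB = 1.47×10^-7 m⁴, so T_A = T₀·(J_AC/a)/((J_AC/a)+(J_CB/b)) = 245.5 N·m, T_B = 519.5 N·m.
τ in each portion: τ_AC = 9.04×10^7 Pa, τ_CB = 6.17×10^7 Pa; maximum is in AC.
τ_max = T_AC·r/J = 245.5·0.0120/3.26×10^-8 = 9.045×10^7 Pa.

90.4 N/mm²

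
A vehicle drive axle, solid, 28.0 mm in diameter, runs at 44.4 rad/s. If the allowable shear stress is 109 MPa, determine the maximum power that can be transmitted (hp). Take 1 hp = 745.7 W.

28.0 hp

J = πd⁴/32 = π(0.0280)⁴/32 = 6.034×10^-8 m⁴.
T_max = τ_allow·J/r = 1.09×10^8 × 6.034×10^-8 / 0.0140 = 469.8 N·m.
ω = 44.4 rad/s, so P_max = T_max·ω = 2.086×10^4 W.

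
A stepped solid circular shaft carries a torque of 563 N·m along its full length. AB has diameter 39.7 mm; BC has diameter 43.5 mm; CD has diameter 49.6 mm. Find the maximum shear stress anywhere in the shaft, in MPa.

Under the same torque, τ_max = 16T/(πd³) is largest where d is smallest — segment AB (d = 39.7 mm).
τ_max = 16·563.0/(π·(0.0397)³) = 4.583×10^7 Pa.

45.8 MPa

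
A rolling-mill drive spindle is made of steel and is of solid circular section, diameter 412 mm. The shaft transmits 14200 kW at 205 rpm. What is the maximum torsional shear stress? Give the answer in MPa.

48.2 MPa

ω = 2π·205/60 = 21.47 rad/s, so T = P/ω = 14200×10³ / 21.47 = 661500 N·m.
J = πd⁴/32 = π(0.412)⁴/32 = 2.829×10^-3 m⁴.
τ_max = T·r/J = 661500 × 0.206 / 2.829×10^-3 = 4.817×10^7 Pa.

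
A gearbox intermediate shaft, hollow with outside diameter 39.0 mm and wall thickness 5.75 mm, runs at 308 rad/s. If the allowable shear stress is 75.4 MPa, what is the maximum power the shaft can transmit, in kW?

J = π(d_o⁴ − d_i⁴)/32 = π(0.0390⁴ − 0.0275⁴)/32 = 1.710×10^-7 m⁴.
T_max = τ_allow·J/r = 7.54×10^7 × 1.710×10^-7 / 0.0195 = 661.1 N·m.
ω = 308 rad/s, so P_max = T_max·ω = 2.036×10^5 W.

204 kW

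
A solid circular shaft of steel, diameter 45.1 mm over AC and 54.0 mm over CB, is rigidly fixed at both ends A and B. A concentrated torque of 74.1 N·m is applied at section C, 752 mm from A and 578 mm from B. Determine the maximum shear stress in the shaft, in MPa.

Compatibility: T_A·a/J_AC = T_B·b/J_CB with T_A + T_B = T₀.
J_AC = 4.06×10^-7 m⁴, J_CB = 8.35×10^-7 m⁴, so T_A = T₀·(J_AC/a)/((J_AC/a)+(J_CB/b)) = 20.17 N·m, T_B = 53.93 N·m.
τ in each portion: τ_AC = 1.12×10^6 Pa, τ_CB = 1.74×10^6 Pa; maximum is in CB.
τ_max = T_CB·r/J = 53.93·0.0270/8.35×10^-7 = 1.744×10^6 Pa.

1.74 MPa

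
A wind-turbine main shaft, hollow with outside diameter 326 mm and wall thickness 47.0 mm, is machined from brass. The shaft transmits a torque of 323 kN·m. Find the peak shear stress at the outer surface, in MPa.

J = π(d_o⁴ − d_i⁴)/32 = π(0.326⁴ − 0.232⁴)/32 = 8.244×10^-4 m⁴.
τ_max = T·r/J = 323000 × 0.163 / 8.244×10^-4 = 6.386×10^7 Pa.

63.9 MPa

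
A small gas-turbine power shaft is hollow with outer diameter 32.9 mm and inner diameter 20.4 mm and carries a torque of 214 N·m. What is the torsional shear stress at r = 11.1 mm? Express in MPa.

J = π(d_o⁴ − d_i⁴)/32 = π(0.0329⁴ − 0.0204⁴)/32 = 9.802×10^-8 m⁴.
Shear stress varies linearly with radius: τ = T·r/J = 214.0 × 0.0111 / 9.802×10^-8 = 2.423×10^7 Pa.

24.2 MPa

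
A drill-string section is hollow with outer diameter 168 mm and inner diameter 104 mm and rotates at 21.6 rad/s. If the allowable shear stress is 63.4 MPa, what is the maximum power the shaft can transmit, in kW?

J = π(d_o⁴ − d_i⁴)/32 = π(0.168⁴ − 0.104⁴)/32 = 6.672×10^-5 m⁴.
T_max = τ_allow·J/r = 6.34×10^7 × 6.672×10^-5 / 0.0840 = 50360 N·m.
ω = 21.6 rad/s, so P_max = T_max·ω = 1.088×10^6 W.

1090 kW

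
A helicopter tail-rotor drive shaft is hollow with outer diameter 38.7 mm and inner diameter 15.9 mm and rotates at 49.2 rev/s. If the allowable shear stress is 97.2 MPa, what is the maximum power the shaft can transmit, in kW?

J = π(d_o⁴ − d_i⁴)/32 = π(0.0387⁴ − 0.0159⁴)/32 = 2.139×10^-7 m⁴.
T_max = τ_allow·J/r = 9.72×10^7 × 2.139×10^-7 / 0.0194 = 1075 N·m.
ω = 2π·49.2 = 309.1 rad/s, so P_max = T_max·ω = 3.322×10^5 W.

332 kW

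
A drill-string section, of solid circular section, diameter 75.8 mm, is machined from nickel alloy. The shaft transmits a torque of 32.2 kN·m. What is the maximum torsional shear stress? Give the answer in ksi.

54.6 ksi

J = πd⁴/32 = π(0.0758)⁴/32 = 3.241×10^-6 m⁴.
τ_max = T·r/J = 32200 × 0.0379 / 3.241×10^-6 = 3.765×10^8 Pa.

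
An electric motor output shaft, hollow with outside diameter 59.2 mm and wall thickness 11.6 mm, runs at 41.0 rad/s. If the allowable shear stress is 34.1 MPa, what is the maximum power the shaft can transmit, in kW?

J = π(d_o⁴ − d_i⁴)/32 = π(0.0592⁴ − 0.0360⁴)/32 = 1.041×10^-6 m⁴.
T_max = τ_allow·J/r = 3.41×10^7 × 1.041×10^-6 / 0.0296 = 1199 N·m.
ω = 41.0 rad/s, so P_max = T_max·ω = 4.917×10^4 W.

49.2 kW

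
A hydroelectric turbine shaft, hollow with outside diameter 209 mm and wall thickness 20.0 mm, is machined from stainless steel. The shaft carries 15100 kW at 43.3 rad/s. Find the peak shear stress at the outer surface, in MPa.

340 MPa

ω = 43.3 rad/s, so T = P/ω = 15100×10³ / 43.30 = 348700 N·m.
J = π(d_o⁴ − d_i⁴)/32 = π(0.209⁴ − 0.169⁴)/32 = 1.072×10^-4 m⁴.
τ_max = T·r/J = 348700 × 0.104 / 1.072×10^-4 = 3.398×10^8 Pa.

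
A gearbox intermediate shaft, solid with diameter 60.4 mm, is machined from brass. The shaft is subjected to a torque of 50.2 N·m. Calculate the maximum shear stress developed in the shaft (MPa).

1.16 MPa

J = πd⁴/32 = π(0.0604)⁴/32 = 1.307×10^-6 m⁴.
τ_max = T·r/J = 50.20 × 0.0302 / 1.307×10^-6 = 1.160×10^6 Pa.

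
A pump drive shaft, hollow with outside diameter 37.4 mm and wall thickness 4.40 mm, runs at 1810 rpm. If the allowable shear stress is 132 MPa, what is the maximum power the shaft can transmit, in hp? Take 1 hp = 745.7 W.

J = π(d_o⁴ − d_i⁴)/32 = π(0.0374⁴ − 0.0286⁴)/32 = 1.264×10^-7 m⁴.
T_max = τ_allow·J/r = 1.32×10^8 × 1.264×10^-7 / 0.0187 = 892.2 N·m.
ω = 2π·1810/60 = 189.5 rad/s, so P_max = T_max·ω = 1.691×10^5 W.

227 hp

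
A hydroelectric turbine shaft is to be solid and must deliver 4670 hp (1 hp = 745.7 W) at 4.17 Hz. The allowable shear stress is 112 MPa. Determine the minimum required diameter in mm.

182 mm

ω = 2π·4.17 = 26.20 rad/s, so T = P/ω = 4670×745.7 / 26.20 = 132900 N·m.
For a solid shaft τ_max = 16T/(πd³), so d = (16T/(π τ_allow))^(1/3) = (16·132900/(π·1.12×10^8))^(1/3) = 0.1822 m.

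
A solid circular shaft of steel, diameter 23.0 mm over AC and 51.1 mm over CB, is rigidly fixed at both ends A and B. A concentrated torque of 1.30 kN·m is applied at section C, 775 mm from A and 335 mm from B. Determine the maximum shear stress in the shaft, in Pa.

4.88e7 Pa

Compatibility: T_A·a/J_AC = T_B·b/J_CB with T_A + T_B = T₀.
J_AC = 2.75×10^-8 m⁴, J_CB = 6.69×10^-7 m⁴, so T_A = T₀·(J_AC/a)/((J_AC/a)+(J_CB/b)) = 22.66 N·m, T_B = 1277 N·m.
τ in each portion: τ_AC = 9.49×10^6 Pa, τ_CB = 4.88×10^7 Pa; maximum is in CB.
τ_max = T_CB·r/J = 1277·0.0255/6.69×10^-7 = 4.875×10^7 Pa.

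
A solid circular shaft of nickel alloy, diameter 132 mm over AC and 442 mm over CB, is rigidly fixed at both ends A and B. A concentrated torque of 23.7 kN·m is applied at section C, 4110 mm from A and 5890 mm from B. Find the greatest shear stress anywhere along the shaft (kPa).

Compatibility: T_A·a/J_AC = T_B·b/J_CB with T_A + T_B = T₀.
J_AC = 2.98×10^-5 m⁴, J_CB = 3.75×10^-3 m⁴, so T_A = T₀·(J_AC/a)/((J_AC/a)+(J_CB/b)) = 267.1 N·m, T_B = 23430 N·m.
τ in each portion: τ_AC = 5.91×10^5 Pa, τ_CB = 1.38×10^6 Pa; maximum is in CB.
τ_max = T_CB·r/J = 23430·0.221/3.75×10^-3 = 1.382×10^6 Pa.

1380 kPa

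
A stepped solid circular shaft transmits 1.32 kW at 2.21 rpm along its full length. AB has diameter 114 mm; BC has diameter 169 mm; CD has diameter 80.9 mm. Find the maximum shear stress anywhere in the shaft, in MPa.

54.9 MPa

ω = 2π·2.21/60 = 0.2314 rad/s, so T = P/ω = 1.32×10³ / 0.2314 = 5704 N·m.
Under the same torque, τ_max = 16T/(πd³) is largest where d is smallest — segment CD (d = 80.9 mm).
τ_max = 16·5704/(π·(0.0809)³) = 5.486×10^7 Pa.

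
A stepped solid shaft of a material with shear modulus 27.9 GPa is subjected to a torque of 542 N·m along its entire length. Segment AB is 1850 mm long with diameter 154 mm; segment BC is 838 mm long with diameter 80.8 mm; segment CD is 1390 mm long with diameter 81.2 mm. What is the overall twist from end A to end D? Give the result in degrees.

0.623°

J_AB = π(0.154)⁴/32 = 5.52×10^-5 m⁴; J_BC = π(0.0808)⁴/32 = 4.18×10^-6 m⁴; J_CD = π(0.0812)⁴/32 = 4.27×10^-6 m⁴.
θ = (T/G)·Σ L_i/J_i = (542.0/27.9×10⁹)·(1.85/5.52×10^-5 + 0.838/4.18×10^-6 + 1.39/4.27×10^-6) = 0.01087 rad.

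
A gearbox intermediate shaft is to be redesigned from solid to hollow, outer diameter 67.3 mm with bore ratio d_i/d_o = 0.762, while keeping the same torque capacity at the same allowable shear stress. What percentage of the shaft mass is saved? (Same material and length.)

Equal τ_max and T ⇒ the solid shaft needs d_s³ = d_o³(1−k⁴), so d_s = 67.3·(1−0.762⁴)^(1/3) = 58.68 mm.
Area ratio A_h/A_s = d_o²(1−k²)/d_s² = (1−k²)/(1−k⁴)^(2/3) = 0.5516.
Mass saving = 1 − 0.5516 = 44.8 %.

44.8 %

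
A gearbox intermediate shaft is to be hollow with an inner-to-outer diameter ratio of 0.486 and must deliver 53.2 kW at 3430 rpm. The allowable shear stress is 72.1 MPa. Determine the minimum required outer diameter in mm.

ω = 2π·3430/60 = 359.2 rad/s, so T = P/ω = 53.2×10³ / 359.2 = 148.1 N·m.
For a hollow shaft with d_i/d_o = 0.486: τ_max = 16T/(π d_o³ (1−k⁴)), so d_o = [16T/(π τ_allow (1−k⁴))]^(1/3) = [16·148.1/(π·7.21×10^7·0.9442)]^(1/3) = 0.02229 m.

22.3 mm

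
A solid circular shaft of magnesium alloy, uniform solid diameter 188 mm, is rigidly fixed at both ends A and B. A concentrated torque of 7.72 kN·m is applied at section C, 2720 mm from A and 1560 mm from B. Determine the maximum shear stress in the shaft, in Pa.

3.76e6 Pa

With uniform GJ and both ends fixed, compatibility θ_AC = θ_CB gives T_A·a = T_B·b, together with T_A + T_B = T₀.
T_A = T₀·b/(a+b) = 7720·1560/4280 = 2814 N·m; T_B = 4906 N·m.
τ in each portion: τ_AC = 2.16×10^6 Pa, τ_CB = 3.76×10^6 Pa; maximum is in CB.
τ_max = T_CB·r/J = 4906·0.0940/1.23×10^-4 = 3.760×10^6 Pa.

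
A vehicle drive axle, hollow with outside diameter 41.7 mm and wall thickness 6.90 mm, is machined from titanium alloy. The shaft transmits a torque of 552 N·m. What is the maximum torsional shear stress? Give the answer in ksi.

J = π(d_o⁴ − d_i⁴)/32 = π(0.0417⁴ − 0.0279⁴)/32 = 2.374×10^-7 m⁴.
τ_max = T·r/J = 552.0 × 0.0209 / 2.374×10^-7 = 4.849×10^7 Pa.

7.03 ksi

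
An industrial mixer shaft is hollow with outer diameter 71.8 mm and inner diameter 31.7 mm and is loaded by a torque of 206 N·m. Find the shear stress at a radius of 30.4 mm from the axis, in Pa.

J = π(d_o⁴ − d_i⁴)/32 = π(0.0718⁴ − 0.0317⁴)/32 = 2.510×10^-6 m⁴.
Shear stress varies linearly with radius: τ = T·r/J = 206.0 × 0.0304 / 2.510×10^-6 = 2.495×10^6 Pa.

2.49e6 Pa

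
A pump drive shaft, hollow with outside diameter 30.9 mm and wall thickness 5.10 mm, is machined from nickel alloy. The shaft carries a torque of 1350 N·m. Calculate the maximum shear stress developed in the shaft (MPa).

J = π(d_o⁴ − d_i⁴)/32 = π(0.0309⁴ − 0.0207⁴)/32 = 7.148×10^-8 m⁴.
τ_max = T·r/J = 1350 × 0.0154 / 7.148×10^-8 = 2.918×10^8 Pa.

292 MPa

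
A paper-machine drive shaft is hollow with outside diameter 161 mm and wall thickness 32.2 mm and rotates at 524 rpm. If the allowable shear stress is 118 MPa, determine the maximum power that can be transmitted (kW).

J = π(d_o⁴ − d_i⁴)/32 = π(0.161⁴ − 0.0966⁴)/32 = 5.741×10^-5 m⁴.
T_max = τ_allow·J/r = 1.18×10^8 × 5.741×10^-5 / 0.0805 = 84160 N·m.
ω = 2π·524/60 = 54.87 rad/s, so P_max = T_max·ω = 4.618×10^6 W.

4620 kW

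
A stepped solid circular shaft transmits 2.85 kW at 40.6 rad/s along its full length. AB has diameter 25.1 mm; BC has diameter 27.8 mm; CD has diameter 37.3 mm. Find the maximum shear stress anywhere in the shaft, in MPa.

22.6 MPa

ω = 40.6 rad/s, so T = P/ω = 2.85×10³ / 40.60 = 70.20 N·m.
Under the same torque, τ_max = 16T/(πd³) is largest where d is smallest — segment AB (d = 25.1 mm).
τ_max = 16·70.20/(π·(0.0251)³) = 2.261×10^7 Pa.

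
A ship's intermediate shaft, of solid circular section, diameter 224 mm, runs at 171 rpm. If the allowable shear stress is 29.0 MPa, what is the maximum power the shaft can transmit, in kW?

J = πd⁴/32 = π(0.224)⁴/32 = 2.472×10^-4 m⁴.
T_max = τ_allow·J/r = 2.90×10^7 × 2.472×10^-4 / 0.112 = 64000 N·m.
ω = 2π·171/60 = 17.91 rad/s, so P_max = T_max·ω = 1.146×10^6 W.

1150 kW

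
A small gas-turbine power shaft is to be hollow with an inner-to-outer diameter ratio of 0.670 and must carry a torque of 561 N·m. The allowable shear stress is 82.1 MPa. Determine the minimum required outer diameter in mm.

For a hollow shaft with d_i/d_o = 0.670: τ_max = 16T/(π d_o³ (1−k⁴)), so d_o = [16T/(π τ_allow (1−k⁴))]^(1/3) = [16·561.0/(π·8.21×10^7·0.7985)]^(1/3) = 0.03519 m.

35.2 mm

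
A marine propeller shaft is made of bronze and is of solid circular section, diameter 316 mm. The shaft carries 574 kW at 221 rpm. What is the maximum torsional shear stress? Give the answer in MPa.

ω = 2π·221/60 = 23.14 rad/s, so T = P/ω = 574×10³ / 23.14 = 24800 N·m.
J = πd⁴/32 = π(0.316)⁴/32 = 9.789×10^-4 m⁴.
τ_max = T·r/J = 24800 × 0.158 / 9.789×10^-4 = 4.003×10^6 Pa.

4.00 MPa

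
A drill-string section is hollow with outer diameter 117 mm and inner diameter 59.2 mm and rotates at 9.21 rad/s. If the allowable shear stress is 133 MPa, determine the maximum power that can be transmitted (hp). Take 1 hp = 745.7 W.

J = π(d_o⁴ − d_i⁴)/32 = π(0.117⁴ − 0.0592⁴)/32 = 1.719×10^-5 m⁴.
T_max = τ_allow·J/r = 1.33×10^8 × 1.719×10^-5 / 0.0585 = 39080 N·m.
ω = 9.21 rad/s, so P_max = T_max·ω = 3.600×10^5 W.

483 hp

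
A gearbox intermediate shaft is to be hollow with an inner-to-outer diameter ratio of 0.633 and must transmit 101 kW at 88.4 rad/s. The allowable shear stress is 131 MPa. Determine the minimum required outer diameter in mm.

37.5 mm

ω = 88.4 rad/s, so T = P/ω = 101×10³ / 88.40 = 1143 N·m.
For a hollow shaft with d_i/d_o = 0.633: τ_max = 16T/(π d_o³ (1−k⁴)), so d_o = [16T/(π τ_allow (1−k⁴))]^(1/3) = [16·1143/(π·1.31×10^8·0.8394)]^(1/3) = 0.03754 m.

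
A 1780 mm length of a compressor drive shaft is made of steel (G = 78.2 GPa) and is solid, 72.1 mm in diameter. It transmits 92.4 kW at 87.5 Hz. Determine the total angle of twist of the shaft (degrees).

ω = 2π·87.5 = 549.8 rad/s, so T = P/ω = 92.4×10³ / 549.8 = 168.1 N·m.
J = πd⁴/32 = π(0.0721)⁴/32 = 2.653×10^-6 m⁴.
θ = T·L/(G·J) = 168.1 × 1.78 / (78.2×10⁹ × 2.653×10^-6) = 1.442×10^-3 rad.

0.0826°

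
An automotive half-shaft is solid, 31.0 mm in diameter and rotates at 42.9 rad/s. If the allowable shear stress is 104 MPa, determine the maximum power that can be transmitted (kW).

J = πd⁴/32 = π(0.0310)⁴/32 = 9.067×10^-8 m⁴.
T_max = τ_allow·J/r = 1.04×10^8 × 9.067×10^-8 / 0.0155 = 608.3 N·m.
ω = 42.9 rad/s, so P_max = T_max·ω = 2.610×10^4 W.

26.1 kW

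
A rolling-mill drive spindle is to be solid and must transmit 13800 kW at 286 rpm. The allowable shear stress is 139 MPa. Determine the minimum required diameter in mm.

ω = 2π·286/60 = 29.95 rad/s, so T = P/ω = 13800×10³ / 29.95 = 460800 N·m.
For a solid shaft τ_max = 16T/(πd³), so d = (16T/(π τ_allow))^(1/3) = (16·460800/(π·1.39×10^8))^(1/3) = 0.2565 m.

257 mm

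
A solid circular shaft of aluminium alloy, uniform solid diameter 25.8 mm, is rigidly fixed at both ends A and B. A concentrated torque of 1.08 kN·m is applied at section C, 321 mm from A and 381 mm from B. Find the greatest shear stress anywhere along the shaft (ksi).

With uniform GJ and both ends fixed, compatibility θ_AC = θ_CB gives T_A·a = T_B·b, together with T_A + T_B = T₀.
T_A = T₀·b/(a+b) = 1080·381/702.0 = 586.2 N·m; T_B = 493.8 N·m.
τ in each portion: τ_AC = 1.74×10^8 Pa, τ_CB = 1.46×10^8 Pa; maximum is in AC.
τ_max = T_AC·r/J = 586.2·0.0129/4.35×10^-8 = 1.738×10^8 Pa.

25.2 ksi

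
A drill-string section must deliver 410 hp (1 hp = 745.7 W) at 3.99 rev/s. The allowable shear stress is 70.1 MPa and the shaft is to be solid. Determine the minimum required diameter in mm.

ω = 2π·3.99 = 25.07 rad/s, so T = P/ω = 410×745.7 / 25.07 = 12200 N·m.
For a solid shaft τ_max = 16T/(πd³), so d = (16T/(π τ_allow))^(1/3) = (16·12200/(π·7.01×10^7))^(1/3) = 0.09605 m.

96.0 mm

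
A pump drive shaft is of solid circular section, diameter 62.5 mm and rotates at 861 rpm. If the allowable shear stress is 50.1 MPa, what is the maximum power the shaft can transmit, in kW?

J = πd⁴/32 = π(0.0625)⁴/32 = 1.498×10^-6 m⁴.
T_max = τ_allow·J/r = 5.01×10^7 × 1.498×10^-6 / 0.0312 = 2402 N·m.
ω = 2π·861/60 = 90.16 rad/s, so P_max = T_max·ω = 2.165×10^5 W.

217 kW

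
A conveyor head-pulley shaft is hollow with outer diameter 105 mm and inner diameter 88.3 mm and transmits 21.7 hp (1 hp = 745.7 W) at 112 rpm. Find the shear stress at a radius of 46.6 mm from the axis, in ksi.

1.56 ksi

ω = 2π·112/60 = 11.73 rad/s, so T = P/ω = 21.7×745.7 / 11.73 = 1380 N·m.
J = π(d_o⁴ − d_i⁴)/32 = π(0.105⁴ − 0.0883⁴)/32 = 5.965×10^-6 m⁴.
Shear stress varies linearly with radius: τ = T·r/J = 1380 × 0.0466 / 5.965×10^-6 = 1.078×10^7 Pa.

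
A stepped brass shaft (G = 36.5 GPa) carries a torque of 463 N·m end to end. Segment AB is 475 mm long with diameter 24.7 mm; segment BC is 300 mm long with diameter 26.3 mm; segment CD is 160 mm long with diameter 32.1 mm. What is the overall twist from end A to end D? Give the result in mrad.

265 mrad

J_AB = π(0.0247)⁴/32 = 3.65×10^-8 m⁴; J_BC = π(0.0263)⁴/32 = 4.70×10^-8 m⁴; J_CD = π(0.0321)⁴/32 = 1.04×10^-7 m⁴.
θ = (T/G)·Σ L_i/J_i = (463.0/36.5×10⁹)·(0.475/3.65×10^-8 + 0.300/4.70×10^-8 + 0.160/1.04×10^-7) = 0.2654 rad.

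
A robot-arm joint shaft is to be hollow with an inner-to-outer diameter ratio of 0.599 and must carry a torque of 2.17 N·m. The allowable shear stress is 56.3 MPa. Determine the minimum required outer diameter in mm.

6.08 mm

For a hollow shaft with d_i/d_o = 0.599: τ_max = 16T/(π d_o³ (1−k⁴)), so d_o = [16T/(π τ_allow (1−k⁴))]^(1/3) = [16·2.170/(π·5.63×10^7·0.8713)]^(1/3) = 0.006085 m.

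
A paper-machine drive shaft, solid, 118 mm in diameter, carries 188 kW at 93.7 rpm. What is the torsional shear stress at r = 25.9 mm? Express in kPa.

ω = 2π·93.7/60 = 9.812 rad/s, so T = P/ω = 188×10³ / 9.812 = 19160 N·m.
J = πd⁴/32 = π(0.118)⁴/32 = 1.903×10^-5 m⁴.
Shear stress varies linearly with radius: τ = T·r/J = 19160 × 0.0259 / 1.903×10^-5 = 2.607×10^7 Pa.

26100 kPa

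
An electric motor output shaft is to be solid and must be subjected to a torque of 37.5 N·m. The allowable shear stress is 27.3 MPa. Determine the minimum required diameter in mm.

For a solid shaft τ_max = 16T/(πd³), so d = (16T/(π τ_allow))^(1/3) = (16·37.50/(π·2.73×10^7))^(1/3) = 0.01913 m.

19.1 mm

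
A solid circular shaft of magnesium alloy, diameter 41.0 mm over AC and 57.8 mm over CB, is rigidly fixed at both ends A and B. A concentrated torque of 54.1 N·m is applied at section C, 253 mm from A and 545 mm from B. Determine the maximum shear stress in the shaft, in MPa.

Compatibility: T_A·a/J_AC = T_B·b/J_CB with T_A + T_B = T₀.
J_AC = 2.77×10^-7 m⁴, J_CB = 1.10×10^-6 m⁴, so T_A = T₀·(J_AC/a)/((J_AC/a)+(J_CB/b)) = 19.09 N·m, T_B = 35.01 N·m.
τ in each portion: τ_AC = 1.41×10^6 Pa, τ_CB = 9.23×10^5 Pa; maximum is in AC.
τ_max = T_AC·r/J = 19.09·0.0205/2.77×10^-7 = 1.411×10^6 Pa.

1.41 MPa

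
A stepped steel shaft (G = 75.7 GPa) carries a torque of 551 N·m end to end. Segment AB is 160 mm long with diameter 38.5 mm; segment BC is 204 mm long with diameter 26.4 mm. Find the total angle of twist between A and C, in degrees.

J_AB = π(0.0385)⁴/32 = 2.16×10^-7 m⁴; J_BC = π(0.0264)⁴/32 = 4.77×10^-8 m⁴.
θ = (T/G)·Σ L_i/J_i = (551.0/75.7×10⁹)·(0.160/2.16×10^-7 + 0.204/4.77×10^-8) = 0.03654 rad.

2.09°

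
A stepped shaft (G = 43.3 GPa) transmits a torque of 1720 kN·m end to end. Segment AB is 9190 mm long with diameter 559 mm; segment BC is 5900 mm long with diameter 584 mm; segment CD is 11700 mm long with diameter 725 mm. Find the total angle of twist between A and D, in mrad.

J_AB = π(0.559)⁴/32 = 9.59×10^-3 m⁴; J_BC = π(0.584)⁴/32 = 0.0114 m⁴; J_CD = π(0.725)⁴/32 = 0.0271 m⁴.
θ = (T/G)·Σ L_i/J_i = (1.720e6/43.3×10⁹)·(9.19/9.59×10^-3 + 5.90/0.0114 + 11.7/0.0271) = 0.07574 rad.

75.7 mrad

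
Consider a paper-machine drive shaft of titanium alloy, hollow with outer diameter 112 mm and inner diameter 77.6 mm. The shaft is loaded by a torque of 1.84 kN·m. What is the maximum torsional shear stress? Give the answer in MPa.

J = π(d_o⁴ − d_i⁴)/32 = π(0.112⁴ − 0.0776⁴)/32 = 1.189×10^-5 m⁴.
τ_max = T·r/J = 1840 × 0.0560 / 1.189×10^-5 = 8.668×10^6 Pa.

8.67 MPa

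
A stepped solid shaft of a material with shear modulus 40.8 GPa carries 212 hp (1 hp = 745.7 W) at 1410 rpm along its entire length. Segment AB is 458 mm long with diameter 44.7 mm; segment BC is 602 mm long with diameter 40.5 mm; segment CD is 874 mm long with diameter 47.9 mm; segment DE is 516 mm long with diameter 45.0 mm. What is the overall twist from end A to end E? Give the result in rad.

0.168 rad

ω = 2π·1410/60 = 147.7 rad/s, so T = P/ω = 212×745.7 / 147.7 = 1071 N·m.
J_AB = π(0.0447)⁴/32 = 3.92×10^-7 m⁴; J_BC = π(0.0405)⁴/32 = 2.64×10^-7 m⁴; J_CD = π(0.0479)⁴/32 = 5.17×10^-7 m⁴; J_DE = π(0.0450)⁴/32 = 4.03×10^-7 m⁴.
θ = (T/G)·Σ L_i/J_i = (1071/40.8×10⁹)·(0.458/3.92×10^-7 + 0.602/2.64×10^-7 + 0.874/5.17×10^-7 + 0.516/4.03×10^-7) = 0.1685 rad.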